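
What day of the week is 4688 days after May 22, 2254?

Saturday

First find the weekday of May 22, 2254. Doomsday rule: the anchor day for the 2200s is Friday. For year 54: 54÷12 = 4 r 6, and 6÷4 = 1, so 4+6+1 = 11.
Friday + 11 ≡ Tuesday — that's 2254's doomsday.
In May the doomsday date is May 9.
May 22 is 13 days after May 9; 13 mod 7 = 6, so Tuesday + 6 = Monday.
4688 mod 7 = 5, so 4688 days after a Monday is Monday + 5 = Saturday.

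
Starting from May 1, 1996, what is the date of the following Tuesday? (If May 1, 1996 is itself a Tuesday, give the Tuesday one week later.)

May 1, 1996 is a Wednesday.
From Wednesday to the next Tuesday is 6 days.
May 1, 1996 + 6 = May 7, 1996.

May 7, 1996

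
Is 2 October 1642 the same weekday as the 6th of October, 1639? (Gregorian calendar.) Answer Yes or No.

From Oct 6, 1639 to Oct 2, 1642 is 1092 days.
1092 mod 7 = 0, so they are the same weekday.
(Oct 6, 1639 is a Thursday; Oct 2, 1642 is a Thursday.)

Yes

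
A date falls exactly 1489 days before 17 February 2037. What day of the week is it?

Thursday

Feb 17, 2037 is a Tuesday.
1489 mod 7 = 5, so 1489 days before a Tuesday is Tuesday − 5 = Thursday.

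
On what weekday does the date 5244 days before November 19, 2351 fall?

Nov 19, 2351 is a Monday.
5244 mod 7 = 1, so 5244 days before a Monday is Monday − 1 = Sunday.

Sunday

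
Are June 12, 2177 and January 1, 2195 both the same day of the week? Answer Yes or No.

From Jun 12, 2177 to Jan 1, 2195 is 6412 days.
6412 mod 7 = 0, so they are the same weekday.
(Jun 12, 2177 is a Thursday; Jan 1, 2195 is a Thursday.)

Yes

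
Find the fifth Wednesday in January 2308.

January 1, 2308 is a Wednesday.
The first Wednesday is therefore January 1 (same day).
The fifth Wednesday is 1 + 4×7 = January 29.

January 29, 2308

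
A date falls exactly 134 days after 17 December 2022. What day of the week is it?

Dec 17, 2022 is a Saturday.
134 mod 7 = 1, so 134 days after a Saturday is Saturday + 1 = Sunday.

Sunday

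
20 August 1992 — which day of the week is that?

Thursday

January 1, 1992 is a Wednesday.
Jan 1, 1992 → Feb 1, 1992: 31 days (January has 31).
Feb 1, 1992 → Mar 1, 1992: 29 days (February has 29).
Mar 1, 1992 → Apr 1, 1992: 31 days (March has 31).
Apr 1, 1992 → May 1, 1992: 30 days (April has 30).
May 1, 1992 → Jun 1, 1992: 31 days (May has 31).
Jun 1, 1992 → Jul 1, 1992: 30 days (June has 30).
Jul 1, 1992 → Aug 1, 1992: 31 days (July has 31).
Aug 1, 1992 → Aug 20, 1992: 19 days.
Total: 232 days.
232 mod 7 = 1, so Wednesday + 1 = Thursday.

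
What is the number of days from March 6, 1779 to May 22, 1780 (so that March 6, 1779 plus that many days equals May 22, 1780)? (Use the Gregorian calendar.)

Mar 6, 1779 → Mar 6, 1780: 366 days (Feb 29, 1780 is in that span).
Mar 6, 1780 → Apr 6, 1780: 31 days (March has 31).
Apr 6, 1780 → May 6, 1780: 30 days (April has 30).
May 6, 1780 → May 22, 1780: 16 days.
Total: 443 days.

443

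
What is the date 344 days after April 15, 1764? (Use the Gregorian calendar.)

Apr has 30 days: +16 → May 1, 1764 (328 left).
May has 31 days: +31 → Jun 1, 1764 (297 left).
Jun has 30 days: +30 → Jul 1, 1764 (267 left).
Jul has 31 days: +31 → Aug 1, 1764 (236 left).
Aug has 31 days: +31 → Sep 1, 1764 (205 left).
Sep has 30 days: +30 → Oct 1, 1764 (175 left).
Oct has 31 days: +31 → Nov 1, 1764 (144 left).
Nov has 30 days: +30 → Dec 1, 1764 (114 left).
Dec has 31 days: +31 → Jan 1, 1765 (83 left).
Jan has 31 days: +31 → Feb 1, 1765 (52 left).
Feb has 28 days: +28 → Mar 1, 1765 (24 left).
+24 → Mar 25, 1765.

March 25, 1765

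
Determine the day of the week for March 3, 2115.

January 1, 2115 is a Tuesday.
Jan 1, 2115 → Feb 1, 2115: 31 days (January has 31).
Feb 1, 2115 → Mar 1, 2115: 28 days (February has 28).
Mar 1, 2115 → Mar 3, 2115: 2 days.
Total: 61 days.
61 mod 7 = 5, so Tuesday + 5 = Sunday.

Sunday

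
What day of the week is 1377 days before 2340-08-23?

Aug 23, 2340 is a Friday.
1377 mod 7 = 5, so 1377 days before a Friday is Friday − 5 = Sunday.

Sunday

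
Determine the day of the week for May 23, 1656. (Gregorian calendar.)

Tuesday

Doomsday rule: the anchor day for the 1600s is Tuesday. For year 56: 56÷12 = 4 r 8, and 8÷4 = 2, so 4+8+2 = 14.
Tuesday + 14 ≡ Tuesday — that's 1656's doomsday.
In May the doomsday date is May 9.
May 23 is 14 days after May 9; 14 mod 7 = 0, so Tuesday + 0 = Tuesday.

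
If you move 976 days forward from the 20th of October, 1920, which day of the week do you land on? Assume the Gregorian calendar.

Saturday

Oct 20, 1920 is a Wednesday.
976 mod 7 = 3, so 976 days after a Wednesday is Wednesday + 3 = Saturday.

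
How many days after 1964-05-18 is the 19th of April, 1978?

May 18, 1964 → May 18, 1965: 365 days.
May 18, 1965 → May 18, 1966: 365 days.
May 18, 1966 → May 18, 1967: 365 days.
May 18, 1967 → May 18, 1968: 366 days (Feb 29, 1968 is in that span).
May 18, 1968 → May 18, 1969: 365 days.
May 18, 1969 → May 18, 1970: 365 days.
May 18, 1970 → May 18, 1971: 365 days.
May 18, 1971 → May 18, 1972: 366 days (Feb 29, 1972 is in that span).
May 18, 1972 → May 18, 1973: 365 days.
May 18, 1973 → May 18, 1974: 365 days.
May 18, 1974 → May 18, 1975: 365 days.
May 18, 1975 → May 18, 1976: 366 days (Feb 29, 1976 is in that span).
May 18, 1976 → May 18, 1977: 365 days.
May 18, 1977 → Jun 18, 1977: 31 days (May has 31).
Jun 18, 1977 → Jul 18, 1977: 30 days (June has 30).
Jul 18, 1977 → Aug 18, 1977: 31 days (July has 31).
Aug 18, 1977 → Sep 18, 1977: 31 days (August has 31).
Sep 18, 1977 → Oct 18, 1977: 30 days (September has 30).
Oct 18, 1977 → Nov 18, 1977: 31 days (October has 31).
Nov 18, 1977 → Dec 18, 1977: 30 days (November has 30).
Dec 18, 1977 → Jan 18, 1978: 31 days (December has 31).
Jan 18, 1978 → Feb 18, 1978: 31 days (January has 31).
Feb 18, 1978 → Mar 18, 1978: 28 days (February has 28).
Mar 18, 1978 → Apr 18, 1978: 31 days (March has 31).
Apr 18, 1978 → Apr 19, 1978: 1 days.
Total: 5084 days.

5084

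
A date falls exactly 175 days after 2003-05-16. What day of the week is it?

Friday

May 16, 2003 is a Friday.
175 mod 7 = 0, so 175 days after a Friday is Friday + 0 = Friday.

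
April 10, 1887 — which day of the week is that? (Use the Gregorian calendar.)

Sunday

Doomsday rule: the anchor day for the 1800s is Friday. For year 87: 87÷12 = 7 r 3, and 3÷4 = 0, so 7+3+0 = 10.
Friday + 10 ≡ Monday — that's 1887's doomsday.
In April the doomsday date is Apr 4.
Apr 10 is 6 days after Apr 4; 6 mod 7 = 6, so Monday + 6 = Sunday.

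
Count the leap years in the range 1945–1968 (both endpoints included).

Multiples of 4 in [1945,1968]: 6.
Of those, multiples of 100: 0 (not leap unless ÷400).
Multiples of 400: 0.
Leap years = 6 − 0 + 0 = 6.

6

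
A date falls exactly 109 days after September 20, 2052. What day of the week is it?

Sep 20, 2052 is a Friday.
109 mod 7 = 4, so 109 days after a Friday is Friday + 4 = Tuesday.

Tuesday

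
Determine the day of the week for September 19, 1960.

Doomsday rule: the anchor day for the 1900s is Wednesday. For year 60: 60÷12 = 5 r 0, and 0÷4 = 0, so 5+0+0 = 5.
Wednesday + 5 ≡ Monday — that's 1960's doomsday.
In September the doomsday date is Sep 5.
Sep 19 is 14 days after Sep 5; 14 mod 7 = 0, so Monday + 0 = Monday.

Monday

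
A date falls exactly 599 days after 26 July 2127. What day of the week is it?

Jul 26, 2127 is a Saturday.
599 mod 7 = 4, so 599 days after a Saturday is Saturday + 4 = Wednesday.

Wednesday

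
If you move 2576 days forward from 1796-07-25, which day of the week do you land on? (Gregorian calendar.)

Jul 25, 1796 is a Monday.
2576 mod 7 = 0, so 2576 days after a Monday is Monday + 0 = Monday.

Monday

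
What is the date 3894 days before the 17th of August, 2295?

−365 (one year) → Aug 17, 2294 (3529 left).
−365 (one year) → Aug 17, 2293 (3164 left).
−365 (one year) → Aug 17, 2292 (2799 left).
−366 (one year; includes Feb 29, 2292) → Aug 17, 2291 (2433 left).
−365 (one year) → Aug 17, 2290 (2068 left).
−365 (one year) → Aug 17, 2289 (1703 left).
−365 (one year) → Aug 17, 2288 (1338 left).
−366 (one year; includes Feb 29, 2288) → Aug 17, 2287 (972 left).
−365 (one year) → Aug 17, 2286 (607 left).
−365 (one year) → Aug 17, 2285 (242 left).
−17 → Jul 31, 2285 (end of Jul, 31 days; 225 left).
−31 → Jun 30, 2285 (end of Jun, 30 days; 194 left).
−30 → May 31, 2285 (end of May, 31 days; 164 left).
−31 → Apr 30, 2285 (end of Apr, 30 days; 133 left).
−30 → Mar 31, 2285 (end of Mar, 31 days; 103 left).
−31 → Feb 28, 2285 (end of Feb, 28 days; 72 left).
−28 → Jan 31, 2285 (end of Jan, 31 days; 44 left).
−31 → Dec 31, 2284 (end of Dec, 31 days; 13 left).
−13 → Dec 18, 2284.

December 18, 2284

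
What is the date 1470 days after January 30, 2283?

+365 (one year) → Jan 30, 2284 (1105 left).
+366 (one year; includes Feb 29, 2284) → Jan 30, 2285 (739 left).
+365 (one year) → Jan 30, 2286 (374 left).
Jan has 31 days: +2 → Feb 1, 2286 (372 left).
Feb has 28 days: +28 → Mar 1, 2286 (344 left).
Mar has 31 days: +31 → Apr 1, 2286 (313 left).
Apr has 30 days: +30 → May 1, 2286 (283 left).
May has 31 days: +31 → Jun 1, 2286 (252 left).
Jun has 30 days: +30 → Jul 1, 2286 (222 left).
Jul has 31 days: +31 → Aug 1, 2286 (191 left).
Aug has 31 days: +31 → Sep 1, 2286 (160 left).
Sep has 30 days: +30 → Oct 1, 2286 (130 left).
Oct has 31 days: +31 → Nov 1, 2286 (99 left).
Nov has 30 days: +30 → Dec 1, 2286 (69 left).
Dec has 31 days: +31 → Jan 1, 2287 (38 left).
Jan has 31 days: +31 → Feb 1, 2287 (7 left).
+7 → Feb 8, 2287.

February 8, 2287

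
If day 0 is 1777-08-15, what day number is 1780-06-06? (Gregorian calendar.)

1026

Aug 15, 1777 → Aug 15, 1778: 365 days.
Aug 15, 1778 → Aug 15, 1779: 365 days.
Aug 15, 1779 → Sep 15, 1779: 31 days (August has 31).
Sep 15, 1779 → Oct 15, 1779: 30 days (September has 30).
Oct 15, 1779 → Nov 15, 1779: 31 days (October has 31).
Nov 15, 1779 → Dec 15, 1779: 30 days (November has 30).
Dec 15, 1779 → Jan 15, 1780: 31 days (December has 31).
Jan 15, 1780 → Feb 15, 1780: 31 days (January has 31).
Feb 15, 1780 → Mar 15, 1780: 29 days (February has 29).
Mar 15, 1780 → Apr 15, 1780: 31 days (March has 31).
Apr 15, 1780 → May 15, 1780: 30 days (April has 30).
May 15, 1780 → Jun 6, 1780: 22 days.
Total: 1026 days.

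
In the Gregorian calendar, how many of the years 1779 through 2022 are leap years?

59

Multiples of 4 in [1779,2022]: 61.
Of those, multiples of 100: 3 (not leap unless ÷400).
Multiples of 400: 1.
Leap years = 61 − 3 + 1 = 59.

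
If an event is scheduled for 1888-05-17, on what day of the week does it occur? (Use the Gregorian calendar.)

Doomsday rule: the anchor day for the 1800s is Friday. For year 88: 88÷12 = 7 r 4, and 4÷4 = 1, so 7+4+1 = 12.
Friday + 12 ≡ Wednesday — that's 1888's doomsday.
In May the doomsday date is May 9.
May 17 is 8 days after May 9; 8 mod 7 = 1, so Wednesday + 1 = Thursday.

Thursday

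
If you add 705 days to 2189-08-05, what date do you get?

July 11, 2191

+365 (one year) → Aug 5, 2190 (340 left).
Aug has 31 days: +27 → Sep 1, 2190 (313 left).
Sep has 30 days: +30 → Oct 1, 2190 (283 left).
Oct has 31 days: +31 → Nov 1, 2190 (252 left).
Nov has 30 days: +30 → Dec 1, 2190 (222 left).
Dec has 31 days: +31 → Jan 1, 2191 (191 left).
Jan has 31 days: +31 → Feb 1, 2191 (160 left).
Feb has 28 days: +28 → Mar 1, 2191 (132 left).
Mar has 31 days: +31 → Apr 1, 2191 (101 left).
Apr has 30 days: +30 → May 1, 2191 (71 left).
May has 31 days: +31 → Jun 1, 2191 (40 left).
Jun has 30 days: +30 → Jul 1, 2191 (10 left).
+10 → Jul 11, 2191.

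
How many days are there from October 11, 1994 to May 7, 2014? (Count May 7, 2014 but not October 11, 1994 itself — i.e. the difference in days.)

Oct 11, 1994 → Oct 11, 1995: 365 days.
Oct 11, 1995 → Oct 11, 1996: 366 days (Feb 29, 1996 is in that span).
Oct 11, 1996 → Oct 11, 1997: 365 days.
Oct 11, 1997 → Oct 11, 1998: 365 days.
Oct 11, 1998 → Oct 11, 1999: 365 days.
Oct 11, 1999 → Oct 11, 2000: 366 days (Feb 29, 2000 is in that span).
Oct 11, 2000 → Oct 11, 2001: 365 days.
Oct 11, 2001 → Oct 11, 2002: 365 days.
Oct 11, 2002 → Oct 11, 2003: 365 days.
Oct 11, 2003 → Oct 11, 2004: 366 days (Feb 29, 2004 is in that span).
Oct 11, 2004 → Oct 11, 2005: 365 days.
Oct 11, 2005 → Oct 11, 2006: 365 days.
Oct 11, 2006 → Oct 11, 2007: 365 days.
Oct 11, 2007 → Oct 11, 2008: 366 days (Feb 29, 2008 is in that span).
Oct 11, 2008 → Oct 11, 2009: 365 days.
Oct 11, 2009 → Oct 11, 2010: 365 days.
Oct 11, 2010 → Oct 11, 2011: 365 days.
Oct 11, 2011 → Oct 11, 2012: 366 days (Feb 29, 2012 is in that span).
Oct 11, 2012 → Oct 11, 2013: 365 days.
Oct 11, 2013 → Nov 11, 2013: 31 days (October has 31).
Nov 11, 2013 → Dec 11, 2013: 30 days (November has 30).
Dec 11, 2013 → Jan 11, 2014: 31 days (December has 31).
Jan 11, 2014 → Feb 11, 2014: 31 days (January has 31).
Feb 11, 2014 → Mar 11, 2014: 28 days (February has 28).
Mar 11, 2014 → Apr 11, 2014: 31 days (March has 31).
Apr 11, 2014 → May 7, 2014: 26 days.
Total: 7148 days.

7148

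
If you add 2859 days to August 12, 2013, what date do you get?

June 10, 2021

+365 (one year) → Aug 12, 2014 (2494 left).
+365 (one year) → Aug 12, 2015 (2129 left).
+366 (one year; includes Feb 29, 2016) → Aug 12, 2016 (1763 left).
+365 (one year) → Aug 12, 2017 (1398 left).
+365 (one year) → Aug 12, 2018 (1033 left).
+365 (one year) → Aug 12, 2019 (668 left).
+366 (one year; includes Feb 29, 2020) → Aug 12, 2020 (302 left).
Aug has 31 days: +20 → Sep 1, 2020 (282 left).
Sep has 30 days: +30 → Oct 1, 2020 (252 left).
Oct has 31 days: +31 → Nov 1, 2020 (221 left).
Nov has 30 days: +30 → Dec 1, 2020 (191 left).
Dec has 31 days: +31 → Jan 1, 2021 (160 left).
Jan has 31 days: +31 → Feb 1, 2021 (129 left).
Feb has 28 days: +28 → Mar 1, 2021 (101 left).
Mar has 31 days: +31 → Apr 1, 2021 (70 left).
Apr has 30 days: +30 → May 1, 2021 (40 left).
May has 31 days: +31 → Jun 1, 2021 (9 left).
+9 → Jun 10, 2021.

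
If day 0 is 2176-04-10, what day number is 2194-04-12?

Apr 10, 2176 → Apr 10, 2177: 365 days.
Apr 10, 2177 → Apr 10, 2178: 365 days.
Apr 10, 2178 → Apr 10, 2179: 365 days.
Apr 10, 2179 → Apr 10, 2180: 366 days (Feb 29, 2180 is in that span).
Apr 10, 2180 → Apr 10, 2181: 365 days.
Apr 10, 2181 → Apr 10, 2182: 365 days.
Apr 10, 2182 → Apr 10, 2183: 365 days.
Apr 10, 2183 → Apr 10, 2184: 366 days (Feb 29, 2184 is in that span).
Apr 10, 2184 → Apr 10, 2185: 365 days.
Apr 10, 2185 → Apr 10, 2186: 365 days.
Apr 10, 2186 → Apr 10, 2187: 365 days.
Apr 10, 2187 → Apr 10, 2188: 366 days (Feb 29, 2188 is in that span).
Apr 10, 2188 → Apr 10, 2189: 365 days.
Apr 10, 2189 → Apr 10, 2190: 365 days.
Apr 10, 2190 → Apr 10, 2191: 365 days.
Apr 10, 2191 → Apr 10, 2192: 366 days (Feb 29, 2192 is in that span).
Apr 10, 2192 → Apr 10, 2193: 365 days.
Apr 10, 2193 → May 10, 2193: 30 days (April has 30).
May 10, 2193 → Jun 10, 2193: 31 days (May has 31).
Jun 10, 2193 → Jul 10, 2193: 30 days (June has 30).
Jul 10, 2193 → Aug 10, 2193: 31 days (July has 31).
Aug 10, 2193 → Sep 10, 2193: 31 days (August has 31).
Sep 10, 2193 → Oct 10, 2193: 30 days (September has 30).
Oct 10, 2193 → Nov 10, 2193: 31 days (October has 31).
Nov 10, 2193 → Dec 10, 2193: 30 days (November has 30).
Dec 10, 2193 → Jan 10, 2194: 31 days (December has 31).
Jan 10, 2194 → Feb 10, 2194: 31 days (January has 31).
Feb 10, 2194 → Mar 10, 2194: 28 days (February has 28).
Mar 10, 2194 → Apr 10, 2194: 31 days (March has 31).
Apr 10, 2194 → Apr 12, 2194: 2 days.
Total: 6576 days.

6576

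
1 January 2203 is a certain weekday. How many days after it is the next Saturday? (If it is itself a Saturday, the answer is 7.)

Jan 1, 2203 is a Saturday.
From Saturday to the next Saturday is 7 days.

7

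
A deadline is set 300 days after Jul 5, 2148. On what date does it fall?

May 1, 2149

Jul has 31 days: +27 → Aug 1, 2148 (273 left).
Aug has 31 days: +31 → Sep 1, 2148 (242 left).
Sep has 30 days: +30 → Oct 1, 2148 (212 left).
Oct has 31 days: +31 → Nov 1, 2148 (181 left).
Nov has 30 days: +30 → Dec 1, 2148 (151 left).
Dec has 31 days: +31 → Jan 1, 2149 (120 left).
Jan has 31 days: +31 → Feb 1, 2149 (89 left).
Feb has 28 days: +28 → Mar 1, 2149 (61 left).
Mar has 31 days: +31 → Apr 1, 2149 (30 left).
Apr has 30 days: +30 → May 1, 2149 (0 left).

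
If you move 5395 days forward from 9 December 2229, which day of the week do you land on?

First find the weekday of Dec 9, 2229. Doomsday rule: the anchor day for the 2200s is Friday. For year 29: 29÷12 = 2 r 5, and 5÷4 = 1, so 2+5+1 = 8.
Friday + 8 ≡ Saturday — that's 2229's doomsday.
In December the doomsday date is Dec 12.
Dec 9 is 3 days before Dec 12; 3 mod 7 = 3, so Saturday − 3 = Wednesday.
5395 mod 7 = 5, so 5395 days after a Wednesday is Wednesday + 5 = Monday.

Monday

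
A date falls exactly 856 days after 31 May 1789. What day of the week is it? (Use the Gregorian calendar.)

First find the weekday of May 31, 1789. Doomsday rule: the anchor day for the 1700s is Sunday. For year 89: 89÷12 = 7 r 5, and 5÷4 = 1, so 7+5+1 = 13.
Sunday + 13 ≡ Saturday — that's 1789's doomsday.
In May the doomsday date is May 9.
May 31 is 22 days after May 9; 22 mod 7 = 1, so Saturday + 1 = Sunday.
856 mod 7 = 2, so 856 days after a Sunday is Sunday + 2 = Tuesday.

Tuesday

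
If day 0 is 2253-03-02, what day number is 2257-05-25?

Mar 2, 2253 → Mar 2, 2254: 365 days.
Mar 2, 2254 → Mar 2, 2255: 365 days.
Mar 2, 2255 → Mar 2, 2256: 366 days (Feb 29, 2256 is in that span).
Mar 2, 2256 → Mar 2, 2257: 365 days.
Mar 2, 2257 → Apr 2, 2257: 31 days (March has 31).
Apr 2, 2257 → May 2, 2257: 30 days (April has 30).
May 2, 2257 → May 25, 2257: 23 days.
Total: 1545 days.

1545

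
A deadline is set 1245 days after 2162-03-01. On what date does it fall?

July 28, 2165

+365 (one year) → Mar 1, 2163 (880 left).
+366 (one year; includes Feb 29, 2164) → Mar 1, 2164 (514 left).
+365 (one year) → Mar 1, 2165 (149 left).
Mar has 31 days: +31 → Apr 1, 2165 (118 left).
Apr has 30 days: +30 → May 1, 2165 (88 left).
May has 31 days: +31 → Jun 1, 2165 (57 left).
Jun has 30 days: +30 → Jul 1, 2165 (27 left).
+27 → Jul 28, 2165.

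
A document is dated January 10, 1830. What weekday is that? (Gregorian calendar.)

Doomsday rule: the anchor day for the 1800s is Friday. For year 30: 30÷12 = 2 r 6, and 6÷4 = 1, so 2+6+1 = 9.
Friday + 9 ≡ Sunday — that's 1830's doomsday.
In January the doomsday date is Jan 3 (1830 is not a leap year).
Jan 10 is 7 days after Jan 3; 7 mod 7 = 0, so Sunday + 0 = Sunday.

Sunday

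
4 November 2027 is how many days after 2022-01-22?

Jan 22, 2022 → Jan 22, 2023: 365 days.
Jan 22, 2023 → Jan 22, 2024: 365 days.
Jan 22, 2024 → Jan 22, 2025: 366 days (Feb 29, 2024 is in that span).
Jan 22, 2025 → Jan 22, 2026: 365 days.
Jan 22, 2026 → Jan 22, 2027: 365 days.
Jan 22, 2027 → Feb 22, 2027: 31 days (January has 31).
Feb 22, 2027 → Mar 22, 2027: 28 days (February has 28).
Mar 22, 2027 → Apr 22, 2027: 31 days (March has 31).
Apr 22, 2027 → May 22, 2027: 30 days (April has 30).
May 22, 2027 → Jun 22, 2027: 31 days (May has 31).
Jun 22, 2027 → Jul 22, 2027: 30 days (June has 30).
Jul 22, 2027 → Aug 22, 2027: 31 days (July has 31).
Aug 22, 2027 → Sep 22, 2027: 31 days (August has 31).
Sep 22, 2027 → Oct 22, 2027: 30 days (September has 30).
Oct 22, 2027 → Nov 4, 2027: 13 days.
Total: 2112 days.

2112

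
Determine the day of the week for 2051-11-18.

Saturday

January 1, 2051 is a Sunday.
Jan 1, 2051 → Feb 1, 2051: 31 days (January has 31).
Feb 1, 2051 → Mar 1, 2051: 28 days (February has 28).
Mar 1, 2051 → Apr 1, 2051: 31 days (March has 31).
Apr 1, 2051 → May 1, 2051: 30 days (April has 30).
May 1, 2051 → Jun 1, 2051: 31 days (May has 31).
Jun 1, 2051 → Jul 1, 2051: 30 days (June has 30).
Jul 1, 2051 → Aug 1, 2051: 31 days (July has 31).
Aug 1, 2051 → Sep 1, 2051: 31 days (August has 31).
Sep 1, 2051 → Oct 1, 2051: 30 days (September has 30).
Oct 1, 2051 → Nov 1, 2051: 31 days (October has 31).
Nov 1, 2051 → Nov 18, 2051: 17 days.
Total: 321 days.
321 mod 7 = 6, so Sunday + 6 = Saturday.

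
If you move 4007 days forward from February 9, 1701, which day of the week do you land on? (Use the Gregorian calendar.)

Saturday

First find the weekday of Feb 9, 1701. Doomsday rule: the anchor day for the 1700s is Sunday. For year 01: 1÷12 = 0 r 1, and 1÷4 = 0, so 0+1+0 = 1.
Sunday + 1 ≡ Monday — that's 1701's doomsday.
In February the doomsday date is Feb 28 (1701 is not a leap year).
Feb 9 is 19 days before Feb 28; 19 mod 7 = 5, so Monday − 5 = Wednesday.
4007 mod 7 = 3, so 4007 days after a Wednesday is Wednesday + 3 = Saturday.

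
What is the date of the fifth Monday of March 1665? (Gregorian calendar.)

March 1, 1665 is a Sunday.
The first Monday is therefore March 2 (1 days later).
The fifth Monday is 2 + 4×7 = March 30.

March 30, 1665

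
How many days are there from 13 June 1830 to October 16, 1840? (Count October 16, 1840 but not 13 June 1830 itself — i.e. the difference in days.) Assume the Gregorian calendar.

3778

Jun 13, 1830 → Jun 13, 1831: 365 days.
Jun 13, 1831 → Jun 13, 1832: 366 days (Feb 29, 1832 is in that span).
Jun 13, 1832 → Jun 13, 1833: 365 days.
Jun 13, 1833 → Jun 13, 1834: 365 days.
Jun 13, 1834 → Jun 13, 1835: 365 days.
Jun 13, 1835 → Jun 13, 1836: 366 days (Feb 29, 1836 is in that span).
Jun 13, 1836 → Jun 13, 1837: 365 days.
Jun 13, 1837 → Jun 13, 1838: 365 days.
Jun 13, 1838 → Jun 13, 1839: 365 days.
Jun 13, 1839 → Jun 13, 1840: 366 days (Feb 29, 1840 is in that span).
Jun 13, 1840 → Jul 13, 1840: 30 days (June has 30).
Jul 13, 1840 → Aug 13, 1840: 31 days (July has 31).
Aug 13, 1840 → Sep 13, 1840: 31 days (August has 31).
Sep 13, 1840 → Oct 13, 1840: 30 days (September has 30).
Oct 13, 1840 → Oct 16, 1840: 3 days.
Total: 3778 days.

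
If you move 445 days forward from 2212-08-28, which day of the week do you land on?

First find the weekday of Aug 28, 2212. Doomsday rule: the anchor day for the 2200s is Friday. For year 12: 12÷12 = 1 r 0, and 0÷4 = 0, so 1+0+0 = 1.
Friday + 1 ≡ Saturday — that's 2212's doomsday.
In August the doomsday date is Aug 8.
Aug 28 is 20 days after Aug 8; 20 mod 7 = 6, so Saturday + 6 = Friday.
445 mod 7 = 4, so 445 days after a Friday is Friday + 4 = Tuesday.

Tuesday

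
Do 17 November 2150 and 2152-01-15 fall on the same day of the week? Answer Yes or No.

No

From Nov 17, 2150 to Jan 15, 2152 is 424 days.
424 mod 7 = 4, so they are different weekdays.
(Nov 17, 2150 is a Tuesday; Jan 15, 2152 is a Saturday.)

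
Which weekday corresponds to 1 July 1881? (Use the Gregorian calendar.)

Friday

Doomsday rule: the anchor day for the 1800s is Friday. For year 81: 81÷12 = 6 r 9, and 9÷4 = 2, so 6+9+2 = 17.
Friday + 17 ≡ Monday — that's 1881's doomsday.
In July the doomsday date is Jul 11.
Jul 1 is 10 days before Jul 11; 10 mod 7 = 3, so Monday − 3 = Friday.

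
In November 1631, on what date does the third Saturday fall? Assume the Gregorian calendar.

November 1, 1631 is a Saturday.
The first Saturday is therefore November 1 (same day).
The third Saturday is 1 + 2×7 = November 15.

November 15, 1631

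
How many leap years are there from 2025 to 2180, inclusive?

38

Multiples of 4 in [2025,2180]: 39.
Of those, multiples of 100: 1 (not leap unless ÷400).
Multiples of 400: 0.
Leap years = 39 − 1 + 0 = 38.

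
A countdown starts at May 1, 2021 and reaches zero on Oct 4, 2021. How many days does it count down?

May 1, 2021 → Jun 1, 2021: 31 days (May has 31).
Jun 1, 2021 → Jul 1, 2021: 30 days (June has 30).
Jul 1, 2021 → Aug 1, 2021: 31 days (July has 31).
Aug 1, 2021 → Sep 1, 2021: 31 days (August has 31).
Sep 1, 2021 → Oct 1, 2021: 30 days (September has 30).
Oct 1, 2021 → Oct 4, 2021: 3 days.
Total: 156 days.

156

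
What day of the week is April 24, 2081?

Thursday

Doomsday rule: the anchor day for the 2000s is Tuesday. For year 81: 81÷12 = 6 r 9, and 9÷4 = 2, so 6+9+2 = 17.
Tuesday + 17 ≡ Friday — that's 2081's doomsday.
In April the doomsday date is Apr 4.
Apr 24 is 20 days after Apr 4; 20 mod 7 = 6, so Friday + 6 = Thursday.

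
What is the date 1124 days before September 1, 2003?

August 3, 2000

−365 (one year) → Sep 1, 2002 (759 left).
−365 (one year) → Sep 1, 2001 (394 left).
−1 → Aug 31, 2001 (end of Aug, 31 days; 393 left).
−31 → Jul 31, 2001 (end of Jul, 31 days; 362 left).
−31 → Jun 30, 2001 (end of Jun, 30 days; 331 left).
−30 → May 31, 2001 (end of May, 31 days; 301 left).
−31 → Apr 30, 2001 (end of Apr, 30 days; 270 left).
−30 → Mar 31, 2001 (end of Mar, 31 days; 240 left).
−31 → Feb 28, 2001 (end of Feb, 28 days; 209 left).
−28 → Jan 31, 2001 (end of Jan, 31 days; 181 left).
−31 → Dec 31, 2000 (end of Dec, 31 days; 150 left).
−31 → Nov 30, 2000 (end of Nov, 30 days; 119 left).
−30 → Oct 31, 2000 (end of Oct, 31 days; 89 left).
−31 → Sep 30, 2000 (end of Sep, 30 days; 58 left).
−30 → Aug 31, 2000 (end of Aug, 31 days; 28 left).
−28 → Aug 3, 2000.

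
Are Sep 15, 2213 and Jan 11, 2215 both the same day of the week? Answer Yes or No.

Yes

From Sep 15, 2213 to Jan 11, 2215 is 483 days.
483 mod 7 = 0, so they are the same weekday.
(Sep 15, 2213 is a Wednesday; Jan 11, 2215 is a Wednesday.)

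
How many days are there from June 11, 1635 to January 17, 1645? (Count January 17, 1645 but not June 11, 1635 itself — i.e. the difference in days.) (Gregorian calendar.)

Jun 11, 1635 → Jun 11, 1636: 366 days (Feb 29, 1636 is in that span).
Jun 11, 1636 → Jun 11, 1637: 365 days.
Jun 11, 1637 → Jun 11, 1638: 365 days.
Jun 11, 1638 → Jun 11, 1639: 365 days.
Jun 11, 1639 → Jun 11, 1640: 366 days (Feb 29, 1640 is in that span).
Jun 11, 1640 → Jun 11, 1641: 365 days.
Jun 11, 1641 → Jun 11, 1642: 365 days.
Jun 11, 1642 → Jun 11, 1643: 365 days.
Jun 11, 1643 → Jun 11, 1644: 366 days (Feb 29, 1644 is in that span).
Jun 11, 1644 → Jul 11, 1644: 30 days (June has 30).
Jul 11, 1644 → Aug 11, 1644: 31 days (July has 31).
Aug 11, 1644 → Sep 11, 1644: 31 days (August has 31).
Sep 11, 1644 → Oct 11, 1644: 30 days (September has 30).
Oct 11, 1644 → Nov 11, 1644: 31 days (October has 31).
Nov 11, 1644 → Dec 11, 1644: 30 days (November has 30).
Dec 11, 1644 → Jan 11, 1645: 31 days (December has 31).
Jan 11, 1645 → Jan 17, 1645: 6 days.
Total: 3508 days.

3508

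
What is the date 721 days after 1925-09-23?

+365 (one year) → Sep 23, 1926 (356 left).
Sep has 30 days: +8 → Oct 1, 1926 (348 left).
Oct has 31 days: +31 → Nov 1, 1926 (317 left).
Nov has 30 days: +30 → Dec 1, 1926 (287 left).
Dec has 31 days: +31 → Jan 1, 1927 (256 left).
Jan has 31 days: +31 → Feb 1, 1927 (225 left).
Feb has 28 days: +28 → Mar 1, 1927 (197 left).
Mar has 31 days: +31 → Apr 1, 1927 (166 left).
Apr has 30 days: +30 → May 1, 1927 (136 left).
May has 31 days: +31 → Jun 1, 1927 (105 left).
Jun has 30 days: +30 → Jul 1, 1927 (75 left).
Jul has 31 days: +31 → Aug 1, 1927 (44 left).
Aug has 31 days: +31 → Sep 1, 1927 (13 left).
+13 → Sep 14, 1927.

September 14, 1927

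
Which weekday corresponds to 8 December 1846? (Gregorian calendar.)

January 1, 1846 is a Thursday.
Jan 1, 1846 → Feb 1, 1846: 31 days (January has 31).
Feb 1, 1846 → Mar 1, 1846: 28 days (February has 28).
Mar 1, 1846 → Apr 1, 1846: 31 days (March has 31).
Apr 1, 1846 → May 1, 1846: 30 days (April has 30).
May 1, 1846 → Jun 1, 1846: 31 days (May has 31).
Jun 1, 1846 → Jul 1, 1846: 30 days (June has 30).
Jul 1, 1846 → Aug 1, 1846: 31 days (July has 31).
Aug 1, 1846 → Sep 1, 1846: 31 days (August has 31).
Sep 1, 1846 → Oct 1, 1846: 30 days (September has 30).
Oct 1, 1846 → Nov 1, 1846: 31 days (October has 31).
Nov 1, 1846 → Dec 1, 1846: 30 days (November has 30).
Dec 1, 1846 → Dec 8, 1846: 7 days.
Total: 341 days.
341 mod 7 = 5, so Thursday + 5 = Tuesday.

Tuesday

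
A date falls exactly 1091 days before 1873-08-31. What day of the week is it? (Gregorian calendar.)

Aug 31, 1873 is a Sunday.
1091 mod 7 = 6, so 1091 days before a Sunday is Sunday − 6 = Monday.

Monday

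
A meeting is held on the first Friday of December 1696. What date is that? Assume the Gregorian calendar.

December 7, 1696

December 1, 1696 is a Saturday.
The first Friday is therefore December 7 (6 days later).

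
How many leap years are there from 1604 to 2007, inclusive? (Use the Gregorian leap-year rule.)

98

Multiples of 4 in [1604,2007]: 101.
Of those, multiples of 100: 4 (not leap unless ÷400).
Multiples of 400: 1.
Leap years = 101 − 4 + 1 = 98.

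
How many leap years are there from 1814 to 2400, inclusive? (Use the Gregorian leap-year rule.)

Multiples of 4 in [1814,2400]: 147.
Of those, multiples of 100: 6 (not leap unless ÷400).
Multiples of 400: 2.
Leap years = 147 − 6 + 2 = 143.

143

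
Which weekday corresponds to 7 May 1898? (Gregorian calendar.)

Saturday

January 1, 1898 is a Saturday.
Jan 1, 1898 → Feb 1, 1898: 31 days (January has 31).
Feb 1, 1898 → Mar 1, 1898: 28 days (February has 28).
Mar 1, 1898 → Apr 1, 1898: 31 days (March has 31).
Apr 1, 1898 → May 1, 1898: 30 days (April has 30).
May 1, 1898 → May 7, 1898: 6 days.
Total: 126 days.
126 mod 7 = 0, so Saturday + 0 = Saturday.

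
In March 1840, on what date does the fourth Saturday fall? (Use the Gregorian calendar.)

March 28, 1840

March 1, 1840 is a Sunday.
The first Saturday is therefore March 7 (6 days later).
The fourth Saturday is 7 + 3×7 = March 28.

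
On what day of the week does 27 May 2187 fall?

Doomsday rule: the anchor day for the 2100s is Sunday. For year 87: 87÷12 = 7 r 3, and 3÷4 = 0, so 7+3+0 = 10.
Sunday + 10 ≡ Wednesday — that's 2187's doomsday.
In May the doomsday date is May 9.
May 27 is 18 days after May 9; 18 mod 7 = 4, so Wednesday + 4 = Sunday.

Sunday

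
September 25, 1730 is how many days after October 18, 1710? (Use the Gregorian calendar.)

Oct 18, 1710 → Oct 18, 1711: 365 days.
Oct 18, 1711 → Oct 18, 1712: 366 days (Feb 29, 1712 is in that span).
Oct 18, 1712 → Oct 18, 1713: 365 days.
Oct 18, 1713 → Oct 18, 1714: 365 days.
Oct 18, 1714 → Oct 18, 1715: 365 days.
Oct 18, 1715 → Oct 18, 1716: 366 days (Feb 29, 1716 is in that span).
Oct 18, 1716 → Oct 18, 1717: 365 days.
Oct 18, 1717 → Oct 18, 1718: 365 days.
Oct 18, 1718 → Oct 18, 1719: 365 days.
Oct 18, 1719 → Oct 18, 1720: 366 days (Feb 29, 1720 is in that span).
Oct 18, 1720 → Oct 18, 1721: 365 days.
Oct 18, 1721 → Oct 18, 1722: 365 days.
Oct 18, 1722 → Oct 18, 1723: 365 days.
Oct 18, 1723 → Oct 18, 1724: 366 days (Feb 29, 1724 is in that span).
Oct 18, 1724 → Oct 18, 1725: 365 days.
Oct 18, 1725 → Oct 18, 1726: 365 days.
Oct 18, 1726 → Oct 18, 1727: 365 days.
Oct 18, 1727 → Oct 18, 1728: 366 days (Feb 29, 1728 is in that span).
Oct 18, 1728 → Oct 18, 1729: 365 days.
Oct 18, 1729 → Nov 18, 1729: 31 days (October has 31).
Nov 18, 1729 → Dec 18, 1729: 30 days (November has 30).
Dec 18, 1729 → Jan 18, 1730: 31 days (December has 31).
Jan 18, 1730 → Feb 18, 1730: 31 days (January has 31).
Feb 18, 1730 → Mar 18, 1730: 28 days (February has 28).
Mar 18, 1730 → Apr 18, 1730: 31 days (March has 31).
Apr 18, 1730 → May 18, 1730: 30 days (April has 30).
May 18, 1730 → Jun 18, 1730: 31 days (May has 31).
Jun 18, 1730 → Jul 18, 1730: 30 days (June has 30).
Jul 18, 1730 → Aug 18, 1730: 31 days (July has 31).
Aug 18, 1730 → Sep 18, 1730: 31 days (August has 31).
Sep 18, 1730 → Sep 25, 1730: 7 days.
Total: 7282 days.

7282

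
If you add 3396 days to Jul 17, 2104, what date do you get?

November 3, 2113

+365 (one year) → Jul 17, 2105 (3031 left).
+365 (one year) → Jul 17, 2106 (2666 left).
+365 (one year) → Jul 17, 2107 (2301 left).
+366 (one year; includes Feb 29, 2108) → Jul 17, 2108 (1935 left).
+365 (one year) → Jul 17, 2109 (1570 left).
+365 (one year) → Jul 17, 2110 (1205 left).
+365 (one year) → Jul 17, 2111 (840 left).
+366 (one year; includes Feb 29, 2112) → Jul 17, 2112 (474 left).
+365 (one year) → Jul 17, 2113 (109 left).
Jul has 31 days: +15 → Aug 1, 2113 (94 left).
Aug has 31 days: +31 → Sep 1, 2113 (63 left).
Sep has 30 days: +30 → Oct 1, 2113 (33 left).
Oct has 31 days: +31 → Nov 1, 2113 (2 left).
+2 → Nov 3, 2113.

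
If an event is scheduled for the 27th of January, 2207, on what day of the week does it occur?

Doomsday rule: the anchor day for the 2200s is Friday. For year 07: 7÷12 = 0 r 7, and 7÷4 = 1, so 0+7+1 = 8.
Friday + 8 ≡ Saturday — that's 2207's doomsday.
In January the doomsday date is Jan 3 (2207 is not a leap year).
Jan 27 is 24 days after Jan 3; 24 mod 7 = 3, so Saturday + 3 = Tuesday.

Tuesday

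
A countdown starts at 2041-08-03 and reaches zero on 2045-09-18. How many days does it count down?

Aug 3, 2041 → Aug 3, 2042: 365 days.
Aug 3, 2042 → Aug 3, 2043: 365 days.
Aug 3, 2043 → Aug 3, 2044: 366 days (Feb 29, 2044 is in that span).
Aug 3, 2044 → Aug 3, 2045: 365 days.
Aug 3, 2045 → Sep 3, 2045: 31 days (August has 31).
Sep 3, 2045 → Sep 18, 2045: 15 days.
Total: 1507 days.

1507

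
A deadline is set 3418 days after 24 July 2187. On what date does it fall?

+366 (one year; includes Feb 29, 2188) → Jul 24, 2188 (3052 left).
+365 (one year) → Jul 24, 2189 (2687 left).
+365 (one year) → Jul 24, 2190 (2322 left).
+365 (one year) → Jul 24, 2191 (1957 left).
+366 (one year; includes Feb 29, 2192) → Jul 24, 2192 (1591 left).
+365 (one year) → Jul 24, 2193 (1226 left).
+365 (one year) → Jul 24, 2194 (861 left).
+365 (one year) → Jul 24, 2195 (496 left).
+366 (one year; includes Feb 29, 2196) → Jul 24, 2196 (130 left).
Jul has 31 days: +8 → Aug 1, 2196 (122 left).
Aug has 31 days: +31 → Sep 1, 2196 (91 left).
Sep has 30 days: +30 → Oct 1, 2196 (61 left).
Oct has 31 days: +31 → Nov 1, 2196 (30 left).
Nov has 30 days: +30 → Dec 1, 2196 (0 left).

December 1, 2196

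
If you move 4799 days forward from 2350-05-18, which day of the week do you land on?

Monday

First find the weekday of May 18, 2350. Doomsday rule: the anchor day for the 2300s is Wednesday. For year 50: 50÷12 = 4 r 2, and 2÷4 = 0, so 4+2+0 = 6.
Wednesday + 6 ≡ Tuesday — that's 2350's doomsday.
In May the doomsday date is May 9.
May 18 is 9 days after May 9; 9 mod 7 = 2, so Tuesday + 2 = Thursday.
4799 mod 7 = 4, so 4799 days after a Thursday is Thursday + 4 = Monday.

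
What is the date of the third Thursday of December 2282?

December 1, 2282 is a Friday.
The first Thursday is therefore December 7 (6 days later).
The third Thursday is 7 + 2×7 = December 21.

December 21, 2282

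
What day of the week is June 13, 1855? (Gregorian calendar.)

Wednesday

Doomsday rule: the anchor day for the 1800s is Friday. For year 55: 55÷12 = 4 r 7, and 7÷4 = 1, so 4+7+1 = 12.
Friday + 12 ≡ Wednesday — that's 1855's doomsday.
In June the doomsday date is Jun 6.
Jun 13 is 7 days after Jun 6; 7 mod 7 = 0, so Wednesday + 0 = Wednesday.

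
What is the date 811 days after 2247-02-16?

+365 (one year) → Feb 16, 2248 (446 left).
+366 (one year; includes Feb 29, 2248) → Feb 16, 2249 (80 left).
Feb has 28 days: +13 → Mar 1, 2249 (67 left).
Mar has 31 days: +31 → Apr 1, 2249 (36 left).
Apr has 30 days: +30 → May 1, 2249 (6 left).
+6 → May 7, 2249.

May 7, 2249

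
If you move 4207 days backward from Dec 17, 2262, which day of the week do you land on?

Dec 17, 2262 is a Wednesday.
4207 mod 7 = 0, so 4207 days before a Wednesday is Wednesday − 0 = Wednesday.

Wednesday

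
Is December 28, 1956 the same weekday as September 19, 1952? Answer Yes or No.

Yes

From Sep 19, 1952 to Dec 28, 1956 is 1561 days.
1561 mod 7 = 0, so they are the same weekday.
(Sep 19, 1952 is a Friday; Dec 28, 1956 is a Friday.)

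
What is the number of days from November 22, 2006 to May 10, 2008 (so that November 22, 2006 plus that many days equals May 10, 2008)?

Nov 22, 2006 → Nov 22, 2007: 365 days.
Nov 22, 2007 → Dec 22, 2007: 30 days (November has 30).
Dec 22, 2007 → Jan 22, 2008: 31 days (December has 31).
Jan 22, 2008 → Feb 22, 2008: 31 days (January has 31).
Feb 22, 2008 → Mar 22, 2008: 29 days (February has 29).
Mar 22, 2008 → Apr 22, 2008: 31 days (March has 31).
Apr 22, 2008 → May 10, 2008: 18 days.
Total: 535 days.

535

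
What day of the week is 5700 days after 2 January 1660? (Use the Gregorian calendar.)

First find the weekday of Jan 2, 1660. Doomsday rule: the anchor day for the 1600s is Tuesday. For year 60: 60÷12 = 5 r 0, and 0÷4 = 0, so 5+0+0 = 5.
Tuesday + 5 ≡ Sunday — that's 1660's doomsday.
In January the doomsday date is Jan 4 (1660 is a leap year (divisible by 4)).
Jan 2 is 2 days before Jan 4; 2 mod 7 = 2, so Sunday − 2 = Friday.
5700 mod 7 = 2, so 5700 days after a Friday is Friday + 2 = Sunday.

Sunday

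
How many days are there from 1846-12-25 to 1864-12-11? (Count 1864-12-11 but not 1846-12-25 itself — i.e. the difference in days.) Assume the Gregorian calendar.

Dec 25, 1846 → Dec 25, 1847: 365 days.
Dec 25, 1847 → Dec 25, 1848: 366 days (Feb 29, 1848 is in that span).
Dec 25, 1848 → Dec 25, 1849: 365 days.
Dec 25, 1849 → Dec 25, 1850: 365 days.
Dec 25, 1850 → Dec 25, 1851: 365 days.
Dec 25, 1851 → Dec 25, 1852: 366 days (Feb 29, 1852 is in that span).
Dec 25, 1852 → Dec 25, 1853: 365 days.
Dec 25, 1853 → Dec 25, 1854: 365 days.
Dec 25, 1854 → Dec 25, 1855: 365 days.
Dec 25, 1855 → Dec 25, 1856: 366 days (Feb 29, 1856 is in that span).
Dec 25, 1856 → Dec 25, 1857: 365 days.
Dec 25, 1857 → Dec 25, 1858: 365 days.
Dec 25, 1858 → Dec 25, 1859: 365 days.
Dec 25, 1859 → Dec 25, 1860: 366 days (Feb 29, 1860 is in that span).
Dec 25, 1860 → Dec 25, 1861: 365 days.
Dec 25, 1861 → Dec 25, 1862: 365 days.
Dec 25, 1862 → Dec 25, 1863: 365 days.
Dec 25, 1863 → Jan 25, 1864: 31 days (December has 31).
Jan 25, 1864 → Feb 25, 1864: 31 days (January has 31).
Feb 25, 1864 → Mar 25, 1864: 29 days (February has 29).
Mar 25, 1864 → Apr 25, 1864: 31 days (March has 31).
Apr 25, 1864 → May 25, 1864: 30 days (April has 30).
May 25, 1864 → Jun 25, 1864: 31 days (May has 31).
Jun 25, 1864 → Jul 25, 1864: 30 days (June has 30).
Jul 25, 1864 → Aug 25, 1864: 31 days (July has 31).
Aug 25, 1864 → Sep 25, 1864: 31 days (August has 31).
Sep 25, 1864 → Oct 25, 1864: 30 days (September has 30).
Oct 25, 1864 → Nov 25, 1864: 31 days (October has 31).
Nov 25, 1864 → Dec 11, 1864: 16 days.
Total: 6561 days.

6561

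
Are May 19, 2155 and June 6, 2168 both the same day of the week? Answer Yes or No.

Yes

From May 19, 2155 to Jun 6, 2168 is 4767 days.
4767 mod 7 = 0, so they are the same weekday.
(May 19, 2155 is a Monday; Jun 6, 2168 is a Monday.)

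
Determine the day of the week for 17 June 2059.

Doomsday rule: the anchor day for the 2000s is Tuesday. For year 59: 59÷12 = 4 r 11, and 11÷4 = 2, so 4+11+2 = 17.
Tuesday + 17 ≡ Friday — that's 2059's doomsday.
In June the doomsday date is Jun 6.
Jun 17 is 11 days after Jun 6; 11 mod 7 = 4, so Friday + 4 = Tuesday.

Tuesday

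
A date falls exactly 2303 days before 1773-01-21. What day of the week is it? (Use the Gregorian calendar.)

Thursday

First find the weekday of Jan 21, 1773. Doomsday rule: the anchor day for the 1700s is Sunday. For year 73: 73÷12 = 6 r 1, and 1÷4 = 0, so 6+1+0 = 7.
Sunday + 7 ≡ Sunday — that's 1773's doomsday.
In January the doomsday date is Jan 3 (1773 is not a leap year).
Jan 21 is 18 days after Jan 3; 18 mod 7 = 4, so Sunday + 4 = Thursday.
2303 mod 7 = 0, so 2303 days before a Thursday is Thursday − 0 = Thursday.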